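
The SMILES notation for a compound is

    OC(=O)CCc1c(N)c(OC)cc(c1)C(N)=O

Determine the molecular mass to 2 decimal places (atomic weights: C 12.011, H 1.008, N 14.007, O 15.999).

First, the molecular formula is C11H14N2O4 (counting implicit H from valence).
  C: 11 × 12.011 = 132.121
  H: 14 × 1.008 = 14.112
  N: 2 × 14.007 = 28.014
  O: 4 × 15.999 = 63.996
Sum: 11×12.011 + 14×1.008 + 2×14.007 + 4×15.999 = 238.243 → 238.24 g/mol.

238.24 g/mol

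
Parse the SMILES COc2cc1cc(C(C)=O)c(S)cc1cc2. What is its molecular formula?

Walk through each heavy atom and fill implicit hydrogens from standard valence (C 4, N 3, O 2, S 2, halogen 1); for lowercase aromatic atoms, an aromatic c carries 1 H when it has two neighbours and 0 H with three, and aromatic n carries 0 H:
  atom 1: C, bond orders sum to 1 (valence 4) → 3 H
  atom 2: O, bond orders sum to 2 (valence 2) → 0 H
  atom 3: aromatic c, 3 neighbours → 0 H
  atom 4: aromatic c, 2 neighbours → 1 H
  atom 5: aromatic c, 3 neighbours → 0 H
  atom 6: aromatic c, 2 neighbours → 1 H
  atom 7: aromatic c, 3 neighbours → 0 H
  atom 8: C, bond orders sum to 4 (valence 4) → 0 H
  atom 9: C, bond orders sum to 1 (valence 4) → 3 H
  atom 10: O, bond orders sum to 2 (valence 2) → 0 H
  atom 11: aromatic c, 3 neighbours → 0 H
  atom 12: S, bond orders sum to 1 (valence 2) → 1 H
  atom 13: aromatic c, 2 neighbours → 1 H
  atom 14: aromatic c, 3 neighbours → 0 H
  atom 15: aromatic c, 2 neighbours → 1 H
  atom 16: aromatic c, 2 neighbours → 1 H
Totals → C:13, H:12, O:2, S:1.

C13H12O2S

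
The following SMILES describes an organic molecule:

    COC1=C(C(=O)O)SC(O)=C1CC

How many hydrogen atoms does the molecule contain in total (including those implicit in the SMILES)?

10

Walk through each heavy atom and fill implicit hydrogens from standard valence (C 4, N 3, O 2, S 2, halogen 1):
  atom 1: C, bond orders sum to 1 (valence 4) → 3 H
  atom 2: O, bond orders sum to 2 (valence 2) → 0 H
  atom 3: C, bond orders sum to 4 (valence 4) → 0 H
  atom 4: C, bond orders sum to 4 (valence 4) → 0 H
  atom 5: C, bond orders sum to 4 (valence 4) → 0 H
  atom 6: O, bond orders sum to 2 (valence 2) → 0 H
  atom 7: O, bond orders sum to 1 (valence 2) → 1 H
  atom 8: S, bond orders sum to 2 (valence 2) → 0 H
  atom 9: C, bond orders sum to 4 (valence 4) → 0 H
  atom 10: O, bond orders sum to 1 (valence 2) → 1 H
  atom 11: C, bond orders sum to 4 (valence 4) → 0 H
  atom 12: C, bond orders sum to 2 (valence 4) → 2 H
  atom 13: C, bond orders sum to 1 (valence 4) → 3 H
Total hydrogens: 10.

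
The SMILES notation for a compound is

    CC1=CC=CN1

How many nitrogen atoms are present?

Scan the SMILES for N atoms (remember two-letter symbols like Cl and Br are single atoms).
Nitrogen count: 1.

1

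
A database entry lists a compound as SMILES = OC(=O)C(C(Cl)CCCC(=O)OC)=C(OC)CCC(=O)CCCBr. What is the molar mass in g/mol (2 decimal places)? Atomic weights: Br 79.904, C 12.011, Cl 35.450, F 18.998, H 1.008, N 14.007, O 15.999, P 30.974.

First, the molecular formula is C16H24BrClO6 (counting implicit H from valence).
  Br: 1 × 79.904 = 79.904
  C: 16 × 12.011 = 192.176
  Cl: 1 × 35.450 = 35.450
  H: 24 × 1.008 = 24.192
  O: 6 × 15.999 = 95.994
Sum: 1×79.904 + 16×12.011 + 1×35.450 + 24×1.008 + 6×15.999 = 427.716 → 427.72 g/mol.

427.72 g/mol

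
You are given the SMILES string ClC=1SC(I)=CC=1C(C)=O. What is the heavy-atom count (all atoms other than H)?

Every atom symbol written in the SMILES (organic subset) is one heavy atom; implicit H are not written.
Heavy atoms by element → C:6, Cl:1, I:1, O:1, S:1.
Total: 10.

10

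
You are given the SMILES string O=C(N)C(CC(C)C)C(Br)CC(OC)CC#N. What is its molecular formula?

C12H21BrN2O2

Walk through each heavy atom and fill implicit hydrogens from standard valence (C 4, N 3, O 2, S 2, halogen 1):
  atom 1: O, bond orders sum to 2 (valence 2) → 0 H
  atom 2: C, bond orders sum to 4 (valence 4) → 0 H
  atom 3: N, bond orders sum to 1 (valence 3) → 2 H
  atom 4: C, bond orders sum to 3 (valence 4) → 1 H
  atom 5: C, bond orders sum to 2 (valence 4) → 2 H
  atom 6: C, bond orders sum to 3 (valence 4) → 1 H
  atom 7: C, bond orders sum to 1 (valence 4) → 3 H
  atom 8: C, bond orders sum to 1 (valence 4) → 3 H
  atom 9: C, bond orders sum to 3 (valence 4) → 1 H
  atom 10: Br (halogen, monovalent) → 0 H
  atom 11: C, bond orders sum to 2 (valence 4) → 2 H
  atom 12: C, bond orders sum to 3 (valence 4) → 1 H
  atom 13: O, bond orders sum to 2 (valence 2) → 0 H
  atom 14: C, bond orders sum to 1 (valence 4) → 3 H
  atom 15: C, bond orders sum to 2 (valence 4) → 2 H
  atom 16: C, bond orders sum to 4 (valence 4) → 0 H
  atom 17: N, bond orders sum to 3 (valence 3) → 0 H
Totals → C:12, H:21, Br:1, N:2, O:2.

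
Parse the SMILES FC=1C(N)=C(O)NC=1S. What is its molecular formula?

C4H5FN2OS

Walk through each heavy atom and fill implicit hydrogens from standard valence (C 4, N 3, O 2, S 2, halogen 1):
  atom 1: F (halogen, monovalent) → 0 H
  atom 2: C, bond orders sum to 4 (valence 4) → 0 H
  atom 3: C, bond orders sum to 4 (valence 4) → 0 H
  atom 4: N, bond orders sum to 1 (valence 3) → 2 H
  atom 5: C, bond orders sum to 4 (valence 4) → 0 H
  atom 6: O, bond orders sum to 1 (valence 2) → 1 H
  atom 7: N, bond orders sum to 2 (valence 3) → 1 H
  atom 8: C, bond orders sum to 4 (valence 4) → 0 H
  atom 9: S, bond orders sum to 1 (valence 2) → 1 H
Totals → C:4, H:5, F:1, N:2, O:1, S:1.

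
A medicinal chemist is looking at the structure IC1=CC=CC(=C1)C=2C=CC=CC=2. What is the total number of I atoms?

Scan the SMILES for I atoms (remember two-letter symbols like Cl and Br are single atoms).
Iodine count: 1.

1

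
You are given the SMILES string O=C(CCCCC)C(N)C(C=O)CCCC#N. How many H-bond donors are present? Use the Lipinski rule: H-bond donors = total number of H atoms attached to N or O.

2

Donors: find every N or O and count the H atoms it carries.
  atom 1 (O): bond orders sum to 2 → 0 H
  atom 9 (N): bond orders sum to 1 → 2 H
  atom 12 (O): bond orders sum to 2 → 0 H
  atom 17 (N): bond orders sum to 3 → 0 H
Lipinski HBD = 2.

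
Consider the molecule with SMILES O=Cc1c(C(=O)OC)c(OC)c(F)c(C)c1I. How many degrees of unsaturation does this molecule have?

Molecular formula: C11H10FIO4.
DoU = (2C + 2 + N − H − X) / 2, where X is the halogen count and O/S are ignored.
    = (2·11 + 2 + 0 − 10 − 2) / 2 = 12 / 2 = 6.

6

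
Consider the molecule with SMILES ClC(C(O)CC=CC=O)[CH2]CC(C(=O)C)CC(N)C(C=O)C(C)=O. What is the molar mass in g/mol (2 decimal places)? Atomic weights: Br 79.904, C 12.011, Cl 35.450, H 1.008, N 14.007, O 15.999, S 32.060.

359.85 g/mol

First, the molecular formula is C17H26ClNO5 (counting implicit H from valence).
  C: 17 × 12.011 = 204.187
  Cl: 1 × 35.450 = 35.450
  H: 26 × 1.008 = 26.208
  N: 1 × 14.007 = 14.007
  O: 5 × 15.999 = 79.995
Sum: 17×12.011 + 1×35.450 + 26×1.008 + 1×14.007 + 5×15.999 = 359.847 → 359.85 g/mol.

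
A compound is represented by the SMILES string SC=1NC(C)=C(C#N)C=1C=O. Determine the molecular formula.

C7H6N2OS

Walk through each heavy atom and fill implicit hydrogens from standard valence (C 4, N 3, O 2, S 2, halogen 1):
  atom 1: S, bond orders sum to 1 (valence 2) → 1 H
  atom 2: C, bond orders sum to 4 (valence 4) → 0 H
  atom 3: N, bond orders sum to 2 (valence 3) → 1 H
  atom 4: C, bond orders sum to 4 (valence 4) → 0 H
  atom 5: C, bond orders sum to 1 (valence 4) → 3 H
  atom 6: C, bond orders sum to 4 (valence 4) → 0 H
  atom 7: C, bond orders sum to 4 (valence 4) → 0 H
  atom 8: N, bond orders sum to 3 (valence 3) → 0 H
  atom 9: C, bond orders sum to 4 (valence 4) → 0 H
  atom 10: C, bond orders sum to 3 (valence 4) → 1 H
  atom 11: O, bond orders sum to 2 (valence 2) → 0 H
Totals → C:7, H:6, N:2, O:1, S:1.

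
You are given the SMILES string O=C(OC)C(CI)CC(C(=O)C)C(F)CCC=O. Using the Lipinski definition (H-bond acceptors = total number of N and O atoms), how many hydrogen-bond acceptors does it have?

4

N atoms: 0; O atoms: 4.
Lipinski HBA = 0 + 4 = 4.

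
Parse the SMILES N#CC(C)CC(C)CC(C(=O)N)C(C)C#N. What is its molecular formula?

C12H19N3O

Walk through each heavy atom and fill implicit hydrogens from standard valence (C 4, N 3, O 2, S 2, halogen 1):
  atom 1: N, bond orders sum to 3 (valence 3) → 0 H
  atom 2: C, bond orders sum to 4 (valence 4) → 0 H
  atom 3: C, bond orders sum to 3 (valence 4) → 1 H
  atom 4: C, bond orders sum to 1 (valence 4) → 3 H
  atom 5: C, bond orders sum to 2 (valence 4) → 2 H
  atom 6: C, bond orders sum to 3 (valence 4) → 1 H
  atom 7: C, bond orders sum to 1 (valence 4) → 3 H
  atom 8: C, bond orders sum to 2 (valence 4) → 2 H
  atom 9: C, bond orders sum to 3 (valence 4) → 1 H
  atom 10: C, bond orders sum to 4 (valence 4) → 0 H
  atom 11: O, bond orders sum to 2 (valence 2) → 0 H
  atom 12: N, bond orders sum to 1 (valence 3) → 2 H
  atom 13: C, bond orders sum to 3 (valence 4) → 1 H
  atom 14: C, bond orders sum to 1 (valence 4) → 3 H
  atom 15: C, bond orders sum to 4 (valence 4) → 0 H
  atom 16: N, bond orders sum to 3 (valence 3) → 0 H
Totals → C:12, H:19, N:3, O:1.
In Hill order: C12H19N3O.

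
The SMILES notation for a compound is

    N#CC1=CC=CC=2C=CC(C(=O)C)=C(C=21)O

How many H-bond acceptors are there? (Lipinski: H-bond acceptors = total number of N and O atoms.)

N atoms: 1; O atoms: 2.
Lipinski HBA = 1 + 2 = 3.

3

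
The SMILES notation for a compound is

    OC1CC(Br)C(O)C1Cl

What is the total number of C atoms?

Count every carbon token in the SMILES (each C, including those in ring-closure positions and inside branches).
Carbon count: 5.

5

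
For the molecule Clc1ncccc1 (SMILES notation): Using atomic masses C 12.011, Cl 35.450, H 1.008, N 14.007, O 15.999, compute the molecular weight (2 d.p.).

First, the molecular formula is C5H4ClN (counting implicit H from valence).
  C: 5 × 12.011 = 60.055
  Cl: 1 × 35.450 = 35.450
  H: 4 × 1.008 = 4.032
  N: 1 × 14.007 = 14.007
Sum: 5×12.011 + 1×35.450 + 4×1.008 + 1×14.007 = 113.544 → 113.54 g/mol.

113.54 g/mol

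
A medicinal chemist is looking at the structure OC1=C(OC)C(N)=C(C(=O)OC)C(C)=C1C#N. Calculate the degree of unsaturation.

7

Degree of unsaturation = (number of rings) + (number of π bonds).
Ring closures in the SMILES: 1.
π bonds: 4 double bonds (each 1 DoU), 1 triple bond (each 2 DoU) → 6 DoU from unsaturation.
Total DoU = 1 + 6 = 7.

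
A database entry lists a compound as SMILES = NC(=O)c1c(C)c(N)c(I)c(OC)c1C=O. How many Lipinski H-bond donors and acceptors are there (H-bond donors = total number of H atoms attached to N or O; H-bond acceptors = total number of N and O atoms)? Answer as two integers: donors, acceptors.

Donors: find every N or O and count the H atoms it carries.
  atom 1 (N): bond orders sum to 1 → 2 H
  atom 3 (O): bond orders sum to 2 → 0 H
  atom 8 (N): bond orders sum to 1 → 2 H
  atom 12 (O): bond orders sum to 2 → 0 H
  atom 16 (O): bond orders sum to 2 → 0 H
Lipinski HBD = 4.
Acceptors: N atoms = 2, O atoms = 3 → HBA = 5.

4, 5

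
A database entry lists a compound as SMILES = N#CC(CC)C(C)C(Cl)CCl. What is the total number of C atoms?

8

Count every carbon token in the SMILES (each C, including those in ring-closure positions and inside branches).
Carbon count: 8.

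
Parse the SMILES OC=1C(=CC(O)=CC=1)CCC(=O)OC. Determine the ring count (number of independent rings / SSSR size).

1

In SMILES, each pair of matching ring-closure digits denotes one ring-closing bond; the number of such bonds equals the number of independent rings.
Ring-closure bonds here: 1.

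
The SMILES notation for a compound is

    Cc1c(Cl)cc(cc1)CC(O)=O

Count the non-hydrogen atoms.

Every atom symbol written in the SMILES (organic subset) is one heavy atom; implicit H are not written.
Heavy atoms by element → C:9, Cl:1, O:2.
Total: 12.

12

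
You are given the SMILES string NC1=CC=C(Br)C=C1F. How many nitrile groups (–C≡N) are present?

Scan the SMILES for the nitrile motif — none present.
Groups that are present: 1 primary amine.

0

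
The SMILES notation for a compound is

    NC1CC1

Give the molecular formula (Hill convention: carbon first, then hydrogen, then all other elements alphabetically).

Walk through each heavy atom and fill implicit hydrogens from standard valence (C 4, N 3, O 2, S 2, halogen 1):
  atom 1: N, bond orders sum to 1 (valence 3) → 2 H
  atom 2: C, bond orders sum to 3 (valence 4) → 1 H
  atom 3: C, bond orders sum to 2 (valence 4) → 2 H
  atom 4: C, bond orders sum to 2 (valence 4) → 2 H
Totals → C:3, H:7, N:1.

C3H7N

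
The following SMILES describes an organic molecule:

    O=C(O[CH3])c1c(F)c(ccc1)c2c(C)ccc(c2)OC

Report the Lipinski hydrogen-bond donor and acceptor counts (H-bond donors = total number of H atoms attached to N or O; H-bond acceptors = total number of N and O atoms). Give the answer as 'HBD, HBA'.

Donors: find every N or O and count the H atoms it carries.
  atom 1 (O): bond orders sum to 2 → 0 H
  atom 3 (O): bond orders sum to 2 → 0 H
  atom 19 (O): bond orders sum to 2 → 0 H
Lipinski HBD = 0.
Acceptors: N atoms = 0, O atoms = 3 → HBA = 3.

0, 3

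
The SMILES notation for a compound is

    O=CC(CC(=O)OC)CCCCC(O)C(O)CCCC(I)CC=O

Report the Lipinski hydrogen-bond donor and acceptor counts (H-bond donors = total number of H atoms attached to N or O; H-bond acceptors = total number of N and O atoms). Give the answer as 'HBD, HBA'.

2, 6

Donors: find every N or O and count the H atoms it carries.
  atom 1 (O): bond orders sum to 2 → 0 H
  atom 6 (O): bond orders sum to 2 → 0 H
  atom 7 (O): bond orders sum to 2 → 0 H
  atom 14 (O): bond orders sum to 1 → 1 H
  atom 16 (O): bond orders sum to 1 → 1 H
  atom 24 (O): bond orders sum to 2 → 0 H
Lipinski HBD = 2.
Acceptors: N atoms = 0, O atoms = 6 → HBA = 6.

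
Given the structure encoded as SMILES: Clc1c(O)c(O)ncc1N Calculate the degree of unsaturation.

Molecular formula: C5H5ClN2O2.
DoU = (2C + 2 + N − H − X) / 2, where X is the halogen count and O/S are ignored.
    = (2·5 + 2 + 2 − 5 − 1) / 2 = 8 / 2 = 4.

4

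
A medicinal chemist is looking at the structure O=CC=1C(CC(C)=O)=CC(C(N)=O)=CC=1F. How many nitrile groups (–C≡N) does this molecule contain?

Scan the SMILES for the nitrile motif — none present.
Groups that are present: 1 aldehyde, 1 amide, 1 ketone.

0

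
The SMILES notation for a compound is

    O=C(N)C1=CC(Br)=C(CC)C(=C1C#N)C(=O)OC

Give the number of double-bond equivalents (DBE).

Degree of unsaturation = (number of rings) + (number of π bonds).
Ring closures in the SMILES: 1.
π bonds: 5 double bonds (each 1 DoU), 1 triple bond (each 2 DoU) → 7 DoU from unsaturation.
Total DoU = 1 + 7 = 8.

8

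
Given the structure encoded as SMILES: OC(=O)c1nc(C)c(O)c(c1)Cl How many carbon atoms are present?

Count every carbon token in the SMILES (each C, including those in ring-closure positions and inside branches).
Carbon count: 7.

7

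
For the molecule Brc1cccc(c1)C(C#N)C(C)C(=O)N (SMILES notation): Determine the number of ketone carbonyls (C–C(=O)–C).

0

Scan the SMILES for the ketone motif — none present.
Groups that are present: 1 amide, 1 nitrile.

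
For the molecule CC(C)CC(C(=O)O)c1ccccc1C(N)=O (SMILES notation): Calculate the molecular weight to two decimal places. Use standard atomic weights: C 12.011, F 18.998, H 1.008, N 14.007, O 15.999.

First, the molecular formula is C13H17NO3 (counting implicit H from valence).
  C: 13 × 12.011 = 156.143
  H: 17 × 1.008 = 17.136
  N: 1 × 14.007 = 14.007
  O: 3 × 15.999 = 47.997
Sum: 13×12.011 + 17×1.008 + 1×14.007 + 3×15.999 = 235.283 → 235.28 g/mol.

235.28 g/mol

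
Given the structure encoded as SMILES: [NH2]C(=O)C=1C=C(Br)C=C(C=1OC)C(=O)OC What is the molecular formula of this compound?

C10H10BrNO4

Walk through each heavy atom and fill implicit hydrogens from standard valence (C 4, N 3, O 2, S 2, halogen 1):
  atom 1: N with explicit H count 2
  atom 2: C, bond orders sum to 4 (valence 4) → 0 H
  atom 3: O, bond orders sum to 2 (valence 2) → 0 H
  atom 4: C, bond orders sum to 4 (valence 4) → 0 H
  atom 5: C, bond orders sum to 3 (valence 4) → 1 H
  atom 6: C, bond orders sum to 4 (valence 4) → 0 H
  atom 7: Br (halogen, monovalent) → 0 H
  atom 8: C, bond orders sum to 3 (valence 4) → 1 H
  atom 9: C, bond orders sum to 4 (valence 4) → 0 H
  atom 10: C, bond orders sum to 4 (valence 4) → 0 H
  atom 11: O, bond orders sum to 2 (valence 2) → 0 H
  atom 12: C, bond orders sum to 1 (valence 4) → 3 H
  atom 13: C, bond orders sum to 4 (valence 4) → 0 H
  atom 14: O, bond orders sum to 2 (valence 2) → 0 H
  atom 15: O, bond orders sum to 2 (valence 2) → 0 H
  atom 16: C, bond orders sum to 1 (valence 4) → 3 H
Totals → C:10, H:10, Br:1, N:1, O:4.
In Hill order: C10H10BrNO4.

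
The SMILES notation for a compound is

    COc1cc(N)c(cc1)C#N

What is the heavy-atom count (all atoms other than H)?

Every atom symbol written in the SMILES (organic subset) is one heavy atom; implicit H are not written.
Heavy atoms by element → C:8, N:2, O:1.
Total: 11.

11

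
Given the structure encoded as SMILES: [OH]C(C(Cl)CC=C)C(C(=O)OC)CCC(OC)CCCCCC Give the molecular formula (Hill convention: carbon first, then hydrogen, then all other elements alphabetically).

Walk through each heavy atom and fill implicit hydrogens from standard valence (C 4, N 3, O 2, S 2, halogen 1):
  atom 1: O with explicit H count 1
  atom 2: C, bond orders sum to 3 (valence 4) → 1 H
  atom 3: C, bond orders sum to 3 (valence 4) → 1 H
  atom 4: Cl (halogen, monovalent) → 0 H
  atom 5: C, bond orders sum to 2 (valence 4) → 2 H
  atom 6: C, bond orders sum to 3 (valence 4) → 1 H
  atom 7: C, bond orders sum to 2 (valence 4) → 2 H
  atom 8: C, bond orders sum to 3 (valence 4) → 1 H
  atom 9: C, bond orders sum to 4 (valence 4) → 0 H
  atom 10: O, bond orders sum to 2 (valence 2) → 0 H
  atom 11: O, bond orders sum to 2 (valence 2) → 0 H
  atom 12: C, bond orders sum to 1 (valence 4) → 3 H
  atom 13: C, bond orders sum to 2 (valence 4) → 2 H
  atom 14: C, bond orders sum to 2 (valence 4) → 2 H
  atom 15: C, bond orders sum to 3 (valence 4) → 1 H
  atom 16: O, bond orders sum to 2 (valence 2) → 0 H
  atom 17: C, bond orders sum to 1 (valence 4) → 3 H
  atom 18: C, bond orders sum to 2 (valence 4) → 2 H
  atom 19: C, bond orders sum to 2 (valence 4) → 2 H
  atom 20: C, bond orders sum to 2 (valence 4) → 2 H
  atom 21: C, bond orders sum to 2 (valence 4) → 2 H
  atom 22: C, bond orders sum to 2 (valence 4) → 2 H
  atom 23: C, bond orders sum to 1 (valence 4) → 3 H
Totals → C:18, H:33, Cl:1, O:4.

C18H33ClO4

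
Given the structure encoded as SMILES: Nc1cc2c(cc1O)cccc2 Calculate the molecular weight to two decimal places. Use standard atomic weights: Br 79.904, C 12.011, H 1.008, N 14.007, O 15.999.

159.19 g/mol

First, the molecular formula is C10H9NO (counting implicit H from valence).
  C: 10 × 12.011 = 120.110
  H: 9 × 1.008 = 9.072
  N: 1 × 14.007 = 14.007
  O: 1 × 15.999 = 15.999
Sum: 10×12.011 + 9×1.008 + 1×14.007 + 1×15.999 = 159.188 → 159.19 g/mol.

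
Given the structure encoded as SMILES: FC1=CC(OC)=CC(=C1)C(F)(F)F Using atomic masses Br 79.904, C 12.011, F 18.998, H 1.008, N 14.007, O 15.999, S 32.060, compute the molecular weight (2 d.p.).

First, the molecular formula is C8H6F4O (counting implicit H from valence).
  C: 8 × 12.011 = 96.088
  F: 4 × 18.998 = 75.992
  H: 6 × 1.008 = 6.048
  O: 1 × 15.999 = 15.999
Sum: 8×12.011 + 4×18.998 + 6×1.008 + 1×15.999 = 194.127 → 194.13 g/mol.

194.13 g/mol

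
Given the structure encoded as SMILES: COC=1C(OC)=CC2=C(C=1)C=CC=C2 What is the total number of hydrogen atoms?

12

Walk through each heavy atom and fill implicit hydrogens from standard valence (C 4, N 3, O 2, S 2, halogen 1):
  atom 1: C, bond orders sum to 1 (valence 4) → 3 H
  atom 2: O, bond orders sum to 2 (valence 2) → 0 H
  atom 3: C, bond orders sum to 4 (valence 4) → 0 H
  atom 4: C, bond orders sum to 4 (valence 4) → 0 H
  atom 5: O, bond orders sum to 2 (valence 2) → 0 H
  atom 6: C, bond orders sum to 1 (valence 4) → 3 H
  atom 7: C, bond orders sum to 3 (valence 4) → 1 H
  atom 8: C, bond orders sum to 4 (valence 4) → 0 H
  atom 9: C, bond orders sum to 4 (valence 4) → 0 H
  atom 10: C, bond orders sum to 3 (valence 4) → 1 H
  atom 11: C, bond orders sum to 3 (valence 4) → 1 H
  atom 12: C, bond orders sum to 3 (valence 4) → 1 H
  atom 13: C, bond orders sum to 3 (valence 4) → 1 H
  atom 14: C, bond orders sum to 3 (valence 4) → 1 H
Total hydrogens: 12.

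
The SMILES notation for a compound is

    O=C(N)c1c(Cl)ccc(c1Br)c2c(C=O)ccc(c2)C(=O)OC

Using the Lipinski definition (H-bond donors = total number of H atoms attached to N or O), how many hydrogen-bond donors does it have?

2

Donors: find every N or O and count the H atoms it carries.
  atom 1 (O): bond orders sum to 2 → 0 H
  atom 3 (N): bond orders sum to 1 → 2 H
  atom 15 (O): bond orders sum to 2 → 0 H
  atom 21 (O): bond orders sum to 2 → 0 H
  atom 22 (O): bond orders sum to 2 → 0 H
Lipinski HBD = 2.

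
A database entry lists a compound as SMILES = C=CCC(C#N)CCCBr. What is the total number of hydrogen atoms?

12

Walk through each heavy atom and fill implicit hydrogens from standard valence (C 4, N 3, O 2, S 2, halogen 1):
  atom 1: C, bond orders sum to 2 (valence 4) → 2 H
  atom 2: C, bond orders sum to 3 (valence 4) → 1 H
  atom 3: C, bond orders sum to 2 (valence 4) → 2 H
  atom 4: C, bond orders sum to 3 (valence 4) → 1 H
  atom 5: C, bond orders sum to 4 (valence 4) → 0 H
  atom 6: N, bond orders sum to 3 (valence 3) → 0 H
  atom 7: C, bond orders sum to 2 (valence 4) → 2 H
  atom 8: C, bond orders sum to 2 (valence 4) → 2 H
  atom 9: C, bond orders sum to 2 (valence 4) → 2 H
  atom 10: Br (halogen, monovalent) → 0 H
Total hydrogens: 12.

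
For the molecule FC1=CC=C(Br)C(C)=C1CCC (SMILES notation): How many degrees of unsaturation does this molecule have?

4

Molecular formula: C10H12BrF.
DoU = (2C + 2 + N − H − X) / 2, where X is the halogen count and O/S are ignored.
    = (2·10 + 2 + 0 − 12 − 2) / 2 = 8 / 2 = 4.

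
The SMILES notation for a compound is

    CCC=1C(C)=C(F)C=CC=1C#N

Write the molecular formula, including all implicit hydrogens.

C10H10FN

Walk through each heavy atom and fill implicit hydrogens from standard valence (C 4, N 3, O 2, S 2, halogen 1):
  atom 1: C, bond orders sum to 1 (valence 4) → 3 H
  atom 2: C, bond orders sum to 2 (valence 4) → 2 H
  atom 3: C, bond orders sum to 4 (valence 4) → 0 H
  atom 4: C, bond orders sum to 4 (valence 4) → 0 H
  atom 5: C, bond orders sum to 1 (valence 4) → 3 H
  atom 6: C, bond orders sum to 4 (valence 4) → 0 H
  atom 7: F (halogen, monovalent) → 0 H
  atom 8: C, bond orders sum to 3 (valence 4) → 1 H
  atom 9: C, bond orders sum to 3 (valence 4) → 1 H
  atom 10: C, bond orders sum to 4 (valence 4) → 0 H
  atom 11: C, bond orders sum to 4 (valence 4) → 0 H
  atom 12: N, bond orders sum to 3 (valence 3) → 0 H
Totals → C:10, H:10, F:1, N:1.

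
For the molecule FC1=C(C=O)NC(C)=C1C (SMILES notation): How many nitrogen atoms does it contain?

Scan the SMILES for N atoms (remember two-letter symbols like Cl and Br are single atoms).
Nitrogen count: 1.

1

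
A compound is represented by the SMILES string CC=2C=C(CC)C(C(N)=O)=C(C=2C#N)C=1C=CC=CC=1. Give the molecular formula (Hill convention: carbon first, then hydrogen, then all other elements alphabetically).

C17H16N2O

Walk through each heavy atom and fill implicit hydrogens from standard valence (C 4, N 3, O 2, S 2, halogen 1):
  atom 1: C, bond orders sum to 1 (valence 4) → 3 H
  atom 2: C, bond orders sum to 4 (valence 4) → 0 H
  atom 3: C, bond orders sum to 3 (valence 4) → 1 H
  atom 4: C, bond orders sum to 4 (valence 4) → 0 H
  atom 5: C, bond orders sum to 2 (valence 4) → 2 H
  atom 6: C, bond orders sum to 1 (valence 4) → 3 H
  atom 7: C, bond orders sum to 4 (valence 4) → 0 H
  atom 8: C, bond orders sum to 4 (valence 4) → 0 H
  atom 9: N, bond orders sum to 1 (valence 3) → 2 H
  atom 10: O, bond orders sum to 2 (valence 2) → 0 H
  atom 11: C, bond orders sum to 4 (valence 4) → 0 H
  atom 12: C, bond orders sum to 4 (valence 4) → 0 H
  atom 13: C, bond orders sum to 4 (valence 4) → 0 H
  atom 14: N, bond orders sum to 3 (valence 3) → 0 H
  atom 15: C, bond orders sum to 4 (valence 4) → 0 H
  atom 16: C, bond orders sum to 3 (valence 4) → 1 H
  atom 17: C, bond orders sum to 3 (valence 4) → 1 H
  atom 18: C, bond orders sum to 3 (valence 4) → 1 H
  atom 19: C, bond orders sum to 3 (valence 4) → 1 H
  atom 20: C, bond orders sum to 3 (valence 4) → 1 H
Totals → C:17, H:16, N:2, O:1.
In Hill order: C17H16N2O.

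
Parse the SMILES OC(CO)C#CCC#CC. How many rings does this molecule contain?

In SMILES, each pair of matching ring-closure digits denotes one ring-closing bond; the number of such bonds equals the number of independent rings.
Ring-closure bonds here: 0.

0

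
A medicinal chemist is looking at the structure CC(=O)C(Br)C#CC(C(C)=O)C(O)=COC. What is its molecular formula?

Walk through each heavy atom and fill implicit hydrogens from standard valence (C 4, N 3, O 2, S 2, halogen 1):
  atom 1: C, bond orders sum to 1 (valence 4) → 3 H
  atom 2: C, bond orders sum to 4 (valence 4) → 0 H
  atom 3: O, bond orders sum to 2 (valence 2) → 0 H
  atom 4: C, bond orders sum to 3 (valence 4) → 1 H
  atom 5: Br (halogen, monovalent) → 0 H
  atom 6: C, bond orders sum to 4 (valence 4) → 0 H
  atom 7: C, bond orders sum to 4 (valence 4) → 0 H
  atom 8: C, bond orders sum to 3 (valence 4) → 1 H
  atom 9: C, bond orders sum to 4 (valence 4) → 0 H
  atom 10: C, bond orders sum to 1 (valence 4) → 3 H
  atom 11: O, bond orders sum to 2 (valence 2) → 0 H
  atom 12: C, bond orders sum to 4 (valence 4) → 0 H
  atom 13: O, bond orders sum to 1 (valence 2) → 1 H
  atom 14: C, bond orders sum to 3 (valence 4) → 1 H
  atom 15: O, bond orders sum to 2 (valence 2) → 0 H
  atom 16: C, bond orders sum to 1 (valence 4) → 3 H
Totals → C:11, H:13, Br:1, O:4.
In Hill order: C11H13BrO4.

C11H13BrO4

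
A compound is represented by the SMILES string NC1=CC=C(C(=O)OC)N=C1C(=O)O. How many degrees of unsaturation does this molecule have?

6

Molecular formula: C8H8N2O4.
DoU = (2C + 2 + N − H − X) / 2, where X is the halogen count and O/S are ignored.
    = (2·8 + 2 + 2 − 8 − 0) / 2 = 12 / 2 = 6.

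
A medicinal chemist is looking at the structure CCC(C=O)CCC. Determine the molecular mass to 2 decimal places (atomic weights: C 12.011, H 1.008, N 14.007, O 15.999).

114.19 g/mol

First, the molecular formula is C7H14O (counting implicit H from valence).
  C: 7 × 12.011 = 84.077
  H: 14 × 1.008 = 14.112
  O: 1 × 15.999 = 15.999
Sum: 7×12.011 + 14×1.008 + 1×15.999 = 114.188 → 114.19 g/mol.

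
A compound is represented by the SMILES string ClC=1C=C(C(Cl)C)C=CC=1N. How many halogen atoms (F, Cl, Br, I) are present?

Halogen atoms appear at heavy-atom positions 1, 6 (2×Cl).
Other groups present: 1 primary amine.
Halogen count: 2.

2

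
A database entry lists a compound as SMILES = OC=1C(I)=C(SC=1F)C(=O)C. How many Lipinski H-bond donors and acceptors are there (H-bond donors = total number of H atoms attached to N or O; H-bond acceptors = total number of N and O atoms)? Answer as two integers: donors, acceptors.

Donors: find every N or O and count the H atoms it carries.
  atom 1 (O): bond orders sum to 1 → 1 H
  atom 10 (O): bond orders sum to 2 → 0 H
Lipinski HBD = 1.
Acceptors: N atoms = 0, O atoms = 2 → HBA = 2.

1, 2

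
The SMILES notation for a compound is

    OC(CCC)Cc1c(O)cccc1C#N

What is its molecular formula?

Walk through each heavy atom and fill implicit hydrogens from standard valence (C 4, N 3, O 2, S 2, halogen 1); for lowercase aromatic atoms, an aromatic c carries 1 H when it has two neighbours and 0 H with three, and aromatic n carries 0 H:
  atom 1: O, bond orders sum to 1 (valence 2) → 1 H
  atom 2: C, bond orders sum to 3 (valence 4) → 1 H
  atom 3: C, bond orders sum to 2 (valence 4) → 2 H
  atom 4: C, bond orders sum to 2 (valence 4) → 2 H
  atom 5: C, bond orders sum to 1 (valence 4) → 3 H
  atom 6: C, bond orders sum to 2 (valence 4) → 2 H
  atom 7: aromatic c, 3 neighbours → 0 H
  atom 8: aromatic c, 3 neighbours → 0 H
  atom 9: O, bond orders sum to 1 (valence 2) → 1 H
  atom 10: aromatic c, 2 neighbours → 1 H
  atom 11: aromatic c, 2 neighbours → 1 H
  atom 12: aromatic c, 2 neighbours → 1 H
  atom 13: aromatic c, 3 neighbours → 0 H
  atom 14: C, bond orders sum to 4 (valence 4) → 0 H
  atom 15: N, bond orders sum to 3 (valence 3) → 0 H
Totals → C:12, H:15, N:1, O:2.
In Hill order: C12H15NO2.

C12H15NO2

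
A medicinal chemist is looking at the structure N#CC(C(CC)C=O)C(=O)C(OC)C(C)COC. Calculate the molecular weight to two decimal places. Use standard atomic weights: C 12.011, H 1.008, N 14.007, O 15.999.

255.31 g/mol

First, the molecular formula is C13H21NO4 (counting implicit H from valence).
  C: 13 × 12.011 = 156.143
  H: 21 × 1.008 = 21.168
  N: 1 × 14.007 = 14.007
  O: 4 × 15.999 = 63.996
Sum: 13×12.011 + 21×1.008 + 1×14.007 + 4×15.999 = 255.314 → 255.31 g/mol.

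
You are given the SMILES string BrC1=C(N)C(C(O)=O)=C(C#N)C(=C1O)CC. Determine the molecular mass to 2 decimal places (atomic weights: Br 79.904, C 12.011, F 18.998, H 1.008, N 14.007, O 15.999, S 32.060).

First, the molecular formula is C10H9BrN2O3 (counting implicit H from valence).
  Br: 1 × 79.904 = 79.904
  C: 10 × 12.011 = 120.110
  H: 9 × 1.008 = 9.072
  N: 2 × 14.007 = 28.014
  O: 3 × 15.999 = 47.997
Sum: 1×79.904 + 10×12.011 + 9×1.008 + 2×14.007 + 3×15.999 = 285.097 → 285.10 g/mol.

285.10 g/mol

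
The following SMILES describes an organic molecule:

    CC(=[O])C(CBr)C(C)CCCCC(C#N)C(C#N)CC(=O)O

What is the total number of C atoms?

Count every carbon token in the SMILES (each C, including those in ring-closure positions and inside branches).
Carbon count: 16.

16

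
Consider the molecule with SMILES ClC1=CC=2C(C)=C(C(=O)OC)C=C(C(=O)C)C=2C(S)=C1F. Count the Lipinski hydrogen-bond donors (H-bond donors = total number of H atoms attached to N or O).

Donors: find every N or O and count the H atoms it carries.
  atom 9 (O): bond orders sum to 2 → 0 H
  atom 10 (O): bond orders sum to 2 → 0 H
  atom 15 (O): bond orders sum to 2 → 0 H
Lipinski HBD = 0.

0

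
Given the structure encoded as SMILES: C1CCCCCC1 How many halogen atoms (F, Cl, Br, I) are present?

Scan the SMILES for the halogen motif — none present.

0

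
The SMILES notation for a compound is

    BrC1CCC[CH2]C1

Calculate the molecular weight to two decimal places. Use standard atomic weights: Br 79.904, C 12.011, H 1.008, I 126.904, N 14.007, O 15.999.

First, the molecular formula is C6H11Br (counting implicit H from valence).
  Br: 1 × 79.904 = 79.904
  C: 6 × 12.011 = 72.066
  H: 11 × 1.008 = 11.088
Sum: 1×79.904 + 6×12.011 + 11×1.008 = 163.058 → 163.06 g/mol.

163.06 g/mol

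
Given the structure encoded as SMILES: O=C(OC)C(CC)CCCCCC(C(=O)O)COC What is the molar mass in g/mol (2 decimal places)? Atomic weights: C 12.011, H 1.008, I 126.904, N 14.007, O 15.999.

274.36 g/mol

First, the molecular formula is C14H26O5 (counting implicit H from valence).
  C: 14 × 12.011 = 168.154
  H: 26 × 1.008 = 26.208
  O: 5 × 15.999 = 79.995
Sum: 14×12.011 + 26×1.008 + 5×15.999 = 274.357 → 274.36 g/mol.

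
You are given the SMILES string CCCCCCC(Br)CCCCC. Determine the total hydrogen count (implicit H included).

Walk through each heavy atom and fill implicit hydrogens from standard valence (C 4, N 3, O 2, S 2, halogen 1):
  atom 1: C, bond orders sum to 1 (valence 4) → 3 H
  atom 2: C, bond orders sum to 2 (valence 4) → 2 H
  atom 3: C, bond orders sum to 2 (valence 4) → 2 H
  atom 4: C, bond orders sum to 2 (valence 4) → 2 H
  atom 5: C, bond orders sum to 2 (valence 4) → 2 H
  atom 6: C, bond orders sum to 2 (valence 4) → 2 H
  atom 7: C, bond orders sum to 3 (valence 4) → 1 H
  atom 8: Br (halogen, monovalent) → 0 H
  atom 9: C, bond orders sum to 2 (valence 4) → 2 H
  atom 10: C, bond orders sum to 2 (valence 4) → 2 H
  atom 11: C, bond orders sum to 2 (valence 4) → 2 H
  atom 12: C, bond orders sum to 2 (valence 4) → 2 H
  atom 13: C, bond orders sum to 1 (valence 4) → 3 H
Total hydrogens: 25.

25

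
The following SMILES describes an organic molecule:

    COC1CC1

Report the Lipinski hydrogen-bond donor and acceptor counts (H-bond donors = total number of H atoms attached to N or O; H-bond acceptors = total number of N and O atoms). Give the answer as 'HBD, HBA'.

0, 1

Donors: find every N or O and count the H atoms it carries.
  atom 2 (O): bond orders sum to 2 → 0 H
Lipinski HBD = 0.
Acceptors: N atoms = 0, O atoms = 1 → HBA = 1.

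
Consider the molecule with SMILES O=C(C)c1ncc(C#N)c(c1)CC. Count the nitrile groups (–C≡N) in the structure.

1

The nitrile motif appears at heavy-atom position 8 in the SMILES.
Other groups present: 1 ketone.
Nitrile count: 1.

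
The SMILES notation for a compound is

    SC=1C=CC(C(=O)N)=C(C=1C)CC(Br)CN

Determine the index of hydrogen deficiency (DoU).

5

Molecular formula: C11H15BrN2OS.
DoU = (2C + 2 + N − H − X) / 2, where X is the halogen count and O/S are ignored.
    = (2·11 + 2 + 2 − 15 − 1) / 2 = 10 / 2 = 5.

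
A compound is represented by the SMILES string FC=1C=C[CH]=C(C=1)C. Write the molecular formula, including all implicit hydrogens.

Walk through each heavy atom and fill implicit hydrogens from standard valence (C 4, N 3, O 2, S 2, halogen 1):
  atom 1: F (halogen, monovalent) → 0 H
  atom 2: C, bond orders sum to 4 (valence 4) → 0 H
  atom 3: C, bond orders sum to 3 (valence 4) → 1 H
  atom 4: C, bond orders sum to 3 (valence 4) → 1 H
  atom 5: C with explicit H count 1
  atom 6: C, bond orders sum to 4 (valence 4) → 0 H
  atom 7: C, bond orders sum to 3 (valence 4) → 1 H
  atom 8: C, bond orders sum to 1 (valence 4) → 3 H
Totals → C:7, H:7, F:1.
In Hill order: C7H7F.

C7H7F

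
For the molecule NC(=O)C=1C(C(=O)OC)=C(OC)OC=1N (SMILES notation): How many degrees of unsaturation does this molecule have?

Molecular formula: C8H10N2O5.
DoU = (2C + 2 + N − H − X) / 2, where X is the halogen count and O/S are ignored.
    = (2·8 + 2 + 2 − 10 − 0) / 2 = 10 / 2 = 5.

5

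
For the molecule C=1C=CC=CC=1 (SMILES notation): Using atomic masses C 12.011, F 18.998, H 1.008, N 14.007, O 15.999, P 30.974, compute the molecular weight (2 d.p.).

First, the molecular formula is C6H6 (counting implicit H from valence).
  C: 6 × 12.011 = 72.066
  H: 6 × 1.008 = 6.048
Sum: 6×12.011 + 6×1.008 = 78.114 → 78.11 g/mol.

78.11 g/mol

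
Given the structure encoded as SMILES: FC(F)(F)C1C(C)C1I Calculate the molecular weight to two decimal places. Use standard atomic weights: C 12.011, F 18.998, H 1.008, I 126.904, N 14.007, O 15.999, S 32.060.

250.00 g/mol

First, the molecular formula is C5H6F3I (counting implicit H from valence).
  C: 5 × 12.011 = 60.055
  F: 3 × 18.998 = 56.994
  H: 6 × 1.008 = 6.048
  I: 1 × 126.904 = 126.904
Sum: 5×12.011 + 3×18.998 + 6×1.008 + 1×126.904 = 250.001 → 250.00 g/mol.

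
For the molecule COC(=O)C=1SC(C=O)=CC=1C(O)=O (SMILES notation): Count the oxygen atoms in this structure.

Scan the SMILES for O atoms (remember two-letter symbols like Cl and Br are single atoms).
Oxygen count: 5.

5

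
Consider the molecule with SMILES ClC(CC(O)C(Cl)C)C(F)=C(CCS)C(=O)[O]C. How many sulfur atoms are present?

1

Scan the SMILES for S atoms (remember two-letter symbols like Cl and Br are single atoms).
Sulfur count: 1.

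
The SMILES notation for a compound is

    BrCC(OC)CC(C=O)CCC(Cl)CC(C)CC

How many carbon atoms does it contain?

Count every carbon token in the SMILES (each C, including those in ring-closure positions and inside branches).
Carbon count: 14.

14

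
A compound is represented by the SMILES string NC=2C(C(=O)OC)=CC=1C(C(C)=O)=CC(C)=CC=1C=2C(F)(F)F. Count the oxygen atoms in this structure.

3

Scan the SMILES for O atoms (remember two-letter symbols like Cl and Br are single atoms).
Oxygen count: 3.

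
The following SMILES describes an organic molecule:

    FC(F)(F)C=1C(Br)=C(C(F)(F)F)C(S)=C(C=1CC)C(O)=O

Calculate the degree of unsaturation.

5

Molecular formula: C11H7BrF6O2S.
DoU = (2C + 2 + N − H − X) / 2, where X is the halogen count and O/S are ignored.
    = (2·11 + 2 + 0 − 7 − 7) / 2 = 10 / 2 = 5.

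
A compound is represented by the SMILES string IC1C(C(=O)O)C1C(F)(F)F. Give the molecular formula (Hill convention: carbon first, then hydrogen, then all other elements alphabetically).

Walk through each heavy atom and fill implicit hydrogens from standard valence (C 4, N 3, O 2, S 2, halogen 1):
  atom 1: I (halogen, monovalent) → 0 H
  atom 2: C, bond orders sum to 3 (valence 4) → 1 H
  atom 3: C, bond orders sum to 3 (valence 4) → 1 H
  atom 4: C, bond orders sum to 4 (valence 4) → 0 H
  atom 5: O, bond orders sum to 2 (valence 2) → 0 H
  atom 6: O, bond orders sum to 1 (valence 2) → 1 H
  atom 7: C, bond orders sum to 3 (valence 4) → 1 H
  atom 8: C, bond orders sum to 4 (valence 4) → 0 H
  atom 9: F (halogen, monovalent) → 0 H
  atom 10: F (halogen, monovalent) → 0 H
  atom 11: F (halogen, monovalent) → 0 H
Totals → C:5, H:4, F:3, I:1, O:2.

C5H4F3IO2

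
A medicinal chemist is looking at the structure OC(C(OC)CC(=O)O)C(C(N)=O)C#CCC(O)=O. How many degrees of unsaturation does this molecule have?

5

Degree of unsaturation = (number of rings) + (number of π bonds).
Ring closures in the SMILES: 0.
π bonds: 3 double bonds (each 1 DoU), 1 triple bond (each 2 DoU) → 5 DoU from unsaturation.
Total DoU = 0 + 5 = 5.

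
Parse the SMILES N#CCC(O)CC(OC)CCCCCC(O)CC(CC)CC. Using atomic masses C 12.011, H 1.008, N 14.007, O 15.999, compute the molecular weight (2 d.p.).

313.48 g/mol

First, the molecular formula is C18H35NO3 (counting implicit H from valence).
  C: 18 × 12.011 = 216.198
  H: 35 × 1.008 = 35.280
  N: 1 × 14.007 = 14.007
  O: 3 × 15.999 = 47.997
Sum: 18×12.011 + 35×1.008 + 1×14.007 + 3×15.999 = 313.482 → 313.48 g/mol.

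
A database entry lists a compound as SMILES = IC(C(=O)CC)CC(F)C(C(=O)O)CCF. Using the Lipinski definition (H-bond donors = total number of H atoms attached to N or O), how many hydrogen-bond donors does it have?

Donors: find every N or O and count the H atoms it carries.
  atom 4 (O): bond orders sum to 2 → 0 H
  atom 12 (O): bond orders sum to 2 → 0 H
  atom 13 (O): bond orders sum to 1 → 1 H
Lipinski HBD = 1.

1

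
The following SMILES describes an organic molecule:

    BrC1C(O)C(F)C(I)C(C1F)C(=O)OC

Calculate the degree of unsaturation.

2

Molecular formula: C8H10BrF2IO3.
DoU = (2C + 2 + N − H − X) / 2, where X is the halogen count and O/S are ignored.
    = (2·8 + 2 + 0 − 10 − 4) / 2 = 4 / 2 = 2.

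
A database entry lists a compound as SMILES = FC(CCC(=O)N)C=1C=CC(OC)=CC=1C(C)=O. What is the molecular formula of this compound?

Walk through each heavy atom and fill implicit hydrogens from standard valence (C 4, N 3, O 2, S 2, halogen 1):
  atom 1: F (halogen, monovalent) → 0 H
  atom 2: C, bond orders sum to 3 (valence 4) → 1 H
  atom 3: C, bond orders sum to 2 (valence 4) → 2 H
  atom 4: C, bond orders sum to 2 (valence 4) → 2 H
  atom 5: C, bond orders sum to 4 (valence 4) → 0 H
  atom 6: O, bond orders sum to 2 (valence 2) → 0 H
  atom 7: N, bond orders sum to 1 (valence 3) → 2 H
  atom 8: C, bond orders sum to 4 (valence 4) → 0 H
  atom 9: C, bond orders sum to 3 (valence 4) → 1 H
  atom 10: C, bond orders sum to 3 (valence 4) → 1 H
  atom 11: C, bond orders sum to 4 (valence 4) → 0 H
  atom 12: O, bond orders sum to 2 (valence 2) → 0 H
  atom 13: C, bond orders sum to 1 (valence 4) → 3 H
  atom 14: C, bond orders sum to 3 (valence 4) → 1 H
  atom 15: C, bond orders sum to 4 (valence 4) → 0 H
  atom 16: C, bond orders sum to 4 (valence 4) → 0 H
  atom 17: C, bond orders sum to 1 (valence 4) → 3 H
  atom 18: O, bond orders sum to 2 (valence 2) → 0 H
Totals → C:13, H:16, F:1, N:1, O:3.

C13H16FNO3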